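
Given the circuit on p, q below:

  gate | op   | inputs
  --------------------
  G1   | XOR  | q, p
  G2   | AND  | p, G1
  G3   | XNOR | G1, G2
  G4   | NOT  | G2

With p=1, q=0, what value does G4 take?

0

G1 = 0 XOR 1 = 1
G2 = 1 AND 1 = 1
G4 = NOT 1 = 0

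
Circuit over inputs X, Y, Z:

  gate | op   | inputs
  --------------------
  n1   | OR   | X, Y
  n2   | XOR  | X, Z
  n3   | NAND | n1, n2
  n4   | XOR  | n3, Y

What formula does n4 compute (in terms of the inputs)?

((X OR Y) NAND (X XOR Z)) XOR Y

n1 = X OR Y
n2 = X XOR Z
n3 = n1 NAND n2 = (X OR Y) NAND (X XOR Z)
n4 = n3 XOR Y = ((X OR Y) NAND (X XOR Z)) XOR Y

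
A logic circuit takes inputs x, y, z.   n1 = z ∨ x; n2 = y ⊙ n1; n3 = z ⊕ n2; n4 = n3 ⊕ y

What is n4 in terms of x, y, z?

n1 = z ∨ x
n2 = y ⊙ n1 = y ⊙ (z ∨ x)
n3 = z ⊕ n2 = z ⊕ (y ⊙ (z ∨ x))
n4 = n3 ⊕ y = (z ⊕ (y ⊙ (z ∨ x))) ⊕ y

(z ⊕ (y ⊙ (z ∨ x))) ⊕ y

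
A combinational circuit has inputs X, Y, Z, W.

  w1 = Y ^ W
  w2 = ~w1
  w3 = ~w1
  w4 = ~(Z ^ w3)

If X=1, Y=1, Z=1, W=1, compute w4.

1

w1 = 1 ^ 1 = 0
w3 = ~0 = 1
w4 = ~(1 ^ 1) = 1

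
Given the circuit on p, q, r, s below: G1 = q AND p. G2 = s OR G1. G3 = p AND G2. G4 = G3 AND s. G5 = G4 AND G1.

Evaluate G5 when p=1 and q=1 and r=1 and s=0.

G1 = 1 AND 1 = 1
G2 = 0 OR 1 = 1
G3 = 1 AND 1 = 1
G4 = 1 AND 0 = 0
G5 = 0 AND 1 = 0

0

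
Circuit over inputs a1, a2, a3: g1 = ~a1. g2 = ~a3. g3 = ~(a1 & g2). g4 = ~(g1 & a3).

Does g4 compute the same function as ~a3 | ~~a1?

g1 = ~a1
g4 = ~(g1 & a3) = ~(~a1 & a3)
At a1=0, a2=0, a3=1: circuit gives 0, formula gives 0.
At a1=0, a2=0, a3=0: circuit gives 1, formula gives 1.
Agrees on all 8 inputs.

Yes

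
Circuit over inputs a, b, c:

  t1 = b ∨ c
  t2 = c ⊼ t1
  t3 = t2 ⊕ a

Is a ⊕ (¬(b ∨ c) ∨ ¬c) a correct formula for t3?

t1 = b ∨ c
t2 = c ⊼ t1 = c ⊼ (b ∨ c)
t3 = t2 ⊕ a = (c ⊼ (b ∨ c)) ⊕ a
At a=0, b=0, c=1: circuit gives 0, formula gives 0.
At a=0, b=0, c=0: circuit gives 1, formula gives 1.
Agrees on all 8 inputs.

Yes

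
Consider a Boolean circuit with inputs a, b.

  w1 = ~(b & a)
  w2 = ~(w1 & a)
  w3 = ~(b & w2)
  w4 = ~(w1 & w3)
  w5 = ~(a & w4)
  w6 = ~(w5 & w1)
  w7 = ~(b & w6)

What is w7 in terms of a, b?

w1 = ~(b & a)
w2 = ~(w1 & a) = ~((~(b & a)) & a)
w3 = ~(b & w2) = ~(b & (~((~(b & a)) & a)))
w4 = ~(w1 & w3) = ~((~(b & a)) & (~(b & (~((~(b & a)) & a)))))
w5 = ~(a & w4) = ~(a & (~((~(b & a)) & (~(b & (~((~(b & a)) & a)))))))
w6 = ~(w5 & w1) = ~((~(a & (~((~(b & a)) & (~(b & (~((~(b & a)) & a)))))))) & (~(b & a)))
w7 = ~(b & w6) = ~(b & (~((~(a & (~((~(b & a)) & (~(b & (~((~(b & a)) & a)))))))) & (~(b & a)))))

~(b & (~((~(a & (~((~(b & a)) & (~(b & (~((~(b & a)) & a)))))))) & (~(b & a)))))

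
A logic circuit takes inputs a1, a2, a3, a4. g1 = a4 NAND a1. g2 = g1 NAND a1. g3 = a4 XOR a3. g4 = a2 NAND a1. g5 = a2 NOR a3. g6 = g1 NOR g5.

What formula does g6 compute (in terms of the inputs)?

(a4 NAND a1) NOR (a2 NOR a3)

g1 = a4 NAND a1
g5 = a2 NOR a3
g6 = g1 NOR g5 = (a4 NAND a1) NOR (a2 NOR a3)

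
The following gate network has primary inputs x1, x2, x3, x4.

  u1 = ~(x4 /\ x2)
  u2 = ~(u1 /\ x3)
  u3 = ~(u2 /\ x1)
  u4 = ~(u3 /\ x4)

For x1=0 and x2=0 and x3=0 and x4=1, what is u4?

u1 = ~(1 /\ 0) = 1
u2 = ~(1 /\ 0) = 1
u3 = ~(1 /\ 0) = 1
u4 = ~(1 /\ 1) = 0

0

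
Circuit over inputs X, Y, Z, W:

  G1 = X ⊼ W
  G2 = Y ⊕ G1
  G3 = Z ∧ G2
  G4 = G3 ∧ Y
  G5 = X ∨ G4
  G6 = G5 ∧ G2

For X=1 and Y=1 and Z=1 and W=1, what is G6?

1

G1 = 1 ⊼ 1 = 0
G2 = 1 ⊕ 0 = 1
G3 = 1 ∧ 1 = 1
G4 = 1 ∧ 1 = 1
G5 = 1 ∨ 1 = 1
G6 = 1 ∧ 1 = 1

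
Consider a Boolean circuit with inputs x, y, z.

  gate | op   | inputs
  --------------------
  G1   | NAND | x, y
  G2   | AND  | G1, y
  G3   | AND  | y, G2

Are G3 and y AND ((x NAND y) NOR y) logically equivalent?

G1 = x NAND y
G2 = G1 AND y = (x NAND y) AND y
G3 = y AND G2 = y AND ((x NAND y) AND y)
At x=0, y=1, z=0: circuit gives 1, formula gives 0.

No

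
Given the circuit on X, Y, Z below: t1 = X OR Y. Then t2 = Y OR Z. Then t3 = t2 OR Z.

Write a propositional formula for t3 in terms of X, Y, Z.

(Y OR Z) OR Z

t2 = Y OR Z
t3 = t2 OR Z = (Y OR Z) OR Z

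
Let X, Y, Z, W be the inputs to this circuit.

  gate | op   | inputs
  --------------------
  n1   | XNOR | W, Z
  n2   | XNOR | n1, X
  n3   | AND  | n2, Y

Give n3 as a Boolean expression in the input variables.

n1 = W XNOR Z
n2 = n1 XNOR X = (W XNOR Z) XNOR X
n3 = n2 AND Y = ((W XNOR Z) XNOR X) AND Y

((W XNOR Z) XNOR X) AND Y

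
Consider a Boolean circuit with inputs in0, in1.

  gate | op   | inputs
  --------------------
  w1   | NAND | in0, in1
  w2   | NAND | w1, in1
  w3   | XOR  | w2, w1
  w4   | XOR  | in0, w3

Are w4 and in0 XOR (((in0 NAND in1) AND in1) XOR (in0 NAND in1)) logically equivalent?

No

w1 = in0 NAND in1
w2 = w1 NAND in1 = (in0 NAND in1) NAND in1
w3 = w2 XOR w1 = ((in0 NAND in1) NAND in1) XOR (in0 NAND in1)
w4 = in0 XOR w3 = in0 XOR (((in0 NAND in1) NAND in1) XOR (in0 NAND in1))
At in0=0, in1=0: circuit gives 0, formula gives 1.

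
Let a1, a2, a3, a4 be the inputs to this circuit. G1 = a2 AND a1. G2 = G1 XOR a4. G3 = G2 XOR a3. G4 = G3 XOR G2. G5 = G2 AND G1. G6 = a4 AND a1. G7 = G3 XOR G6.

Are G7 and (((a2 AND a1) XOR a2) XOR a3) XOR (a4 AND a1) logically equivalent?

No

G1 = a2 AND a1
G2 = G1 XOR a4 = (a2 AND a1) XOR a4
G3 = G2 XOR a3 = ((a2 AND a1) XOR a4) XOR a3
G6 = a4 AND a1
G7 = G3 XOR G6 = (((a2 AND a1) XOR a4) XOR a3) XOR (a4 AND a1)
At a1=0, a2=0, a3=0, a4=1: circuit gives 1, formula gives 0.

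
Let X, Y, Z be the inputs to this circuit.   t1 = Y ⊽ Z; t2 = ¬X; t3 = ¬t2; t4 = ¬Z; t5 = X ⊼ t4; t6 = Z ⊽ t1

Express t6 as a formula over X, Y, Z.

t1 = Y ⊽ Z
t6 = Z ⊽ t1 = Z ⊽ (Y ⊽ Z)

Z ⊽ (Y ⊽ Z)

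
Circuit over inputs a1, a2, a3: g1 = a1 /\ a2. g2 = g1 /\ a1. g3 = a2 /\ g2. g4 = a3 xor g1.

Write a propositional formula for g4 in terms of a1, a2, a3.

a3 xor (a1 /\ a2)

g1 = a1 /\ a2
g4 = a3 xor g1 = a3 xor (a1 /\ a2)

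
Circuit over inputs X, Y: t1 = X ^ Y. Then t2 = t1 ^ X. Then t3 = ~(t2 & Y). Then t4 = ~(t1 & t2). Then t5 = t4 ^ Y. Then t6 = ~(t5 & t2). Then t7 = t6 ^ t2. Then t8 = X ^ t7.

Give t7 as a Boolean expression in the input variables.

(~(((~((X ^ Y) & ((X ^ Y) ^ X))) ^ Y) & ((X ^ Y) ^ X))) ^ ((X ^ Y) ^ X)

t1 = X ^ Y
t2 = t1 ^ X = (X ^ Y) ^ X
t4 = ~(t1 & t2) = ~((X ^ Y) & ((X ^ Y) ^ X))
t5 = t4 ^ Y = (~((X ^ Y) & ((X ^ Y) ^ X))) ^ Y
t6 = ~(t5 & t2) = ~(((~((X ^ Y) & ((X ^ Y) ^ X))) ^ Y) & ((X ^ Y) ^ X))
t7 = t6 ^ t2 = (~(((~((X ^ Y) & ((X ^ Y) ^ X))) ^ Y) & ((X ^ Y) ^ X))) ^ ((X ^ Y) ^ X)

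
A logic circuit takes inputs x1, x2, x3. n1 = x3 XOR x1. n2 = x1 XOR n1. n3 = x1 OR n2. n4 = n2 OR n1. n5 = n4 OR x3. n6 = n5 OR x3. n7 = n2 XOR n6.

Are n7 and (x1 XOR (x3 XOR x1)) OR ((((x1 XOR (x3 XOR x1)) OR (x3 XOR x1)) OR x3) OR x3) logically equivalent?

No

n1 = x3 XOR x1
n2 = x1 XOR n1 = x1 XOR (x3 XOR x1)
n4 = n2 OR n1 = (x1 XOR (x3 XOR x1)) OR (x3 XOR x1)
n5 = n4 OR x3 = ((x1 XOR (x3 XOR x1)) OR (x3 XOR x1)) OR x3
n6 = n5 OR x3 = (((x1 XOR (x3 XOR x1)) OR (x3 XOR x1)) OR x3) OR x3
n7 = n2 XOR n6 = (x1 XOR (x3 XOR x1)) XOR ((((x1 XOR (x3 XOR x1)) OR (x3 XOR x1)) OR x3) OR x3)
At x1=0, x2=0, x3=1: circuit gives 0, formula gives 1.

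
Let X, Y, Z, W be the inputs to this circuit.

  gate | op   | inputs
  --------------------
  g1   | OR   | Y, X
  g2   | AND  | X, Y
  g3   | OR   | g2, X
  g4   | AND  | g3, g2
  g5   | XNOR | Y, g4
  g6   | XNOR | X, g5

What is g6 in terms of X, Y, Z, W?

g2 = X AND Y
g3 = g2 OR X = (X AND Y) OR X
g4 = g3 AND g2 = ((X AND Y) OR X) AND (X AND Y)
g5 = Y XNOR g4 = Y XNOR (((X AND Y) OR X) AND (X AND Y))
g6 = X XNOR g5 = X XNOR (Y XNOR (((X AND Y) OR X) AND (X AND Y)))

X XNOR (Y XNOR (((X AND Y) OR X) AND (X AND Y)))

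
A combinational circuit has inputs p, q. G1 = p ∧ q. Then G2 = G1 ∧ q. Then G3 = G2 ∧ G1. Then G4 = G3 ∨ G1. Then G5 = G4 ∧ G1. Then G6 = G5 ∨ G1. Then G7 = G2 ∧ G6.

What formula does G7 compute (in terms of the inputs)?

G1 = p ∧ q
G2 = G1 ∧ q = (p ∧ q) ∧ q
G3 = G2 ∧ G1 = ((p ∧ q) ∧ q) ∧ (p ∧ q)
G4 = G3 ∨ G1 = (((p ∧ q) ∧ q) ∧ (p ∧ q)) ∨ (p ∧ q)
G5 = G4 ∧ G1 = ((((p ∧ q) ∧ q) ∧ (p ∧ q)) ∨ (p ∧ q)) ∧ (p ∧ q)
G6 = G5 ∨ G1 = (((((p ∧ q) ∧ q) ∧ (p ∧ q)) ∨ (p ∧ q)) ∧ (p ∧ q)) ∨ (p ∧ q)
G7 = G2 ∧ G6 = ((p ∧ q) ∧ q) ∧ ((((((p ∧ q) ∧ q) ∧ (p ∧ q)) ∨ (p ∧ q)) ∧ (p ∧ q)) ∨ (p ∧ q))

((p ∧ q) ∧ q) ∧ ((((((p ∧ q) ∧ q) ∧ (p ∧ q)) ∨ (p ∧ q)) ∧ (p ∧ q)) ∨ (p ∧ q))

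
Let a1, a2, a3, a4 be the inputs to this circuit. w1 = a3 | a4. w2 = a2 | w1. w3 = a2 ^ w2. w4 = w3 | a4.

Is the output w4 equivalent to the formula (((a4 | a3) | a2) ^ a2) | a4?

Yes

w1 = a3 | a4
w2 = a2 | w1 = a2 | (a3 | a4)
w3 = a2 ^ w2 = a2 ^ (a2 | (a3 | a4))
w4 = w3 | a4 = (a2 ^ (a2 | (a3 | a4))) | a4
At a1=0, a2=0, a3=0, a4=0: circuit gives 0, formula gives 0.
At a1=0, a2=0, a3=0, a4=1: circuit gives 1, formula gives 1.
Agrees on all 16 inputs.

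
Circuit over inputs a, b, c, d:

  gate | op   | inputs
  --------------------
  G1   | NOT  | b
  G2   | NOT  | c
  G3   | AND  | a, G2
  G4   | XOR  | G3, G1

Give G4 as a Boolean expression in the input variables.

G1 = NOT b
G2 = NOT c
G3 = a AND G2 = a AND NOT c
G4 = G3 XOR G1 = (a AND NOT c) XOR NOT b

(a AND NOT c) XOR NOT b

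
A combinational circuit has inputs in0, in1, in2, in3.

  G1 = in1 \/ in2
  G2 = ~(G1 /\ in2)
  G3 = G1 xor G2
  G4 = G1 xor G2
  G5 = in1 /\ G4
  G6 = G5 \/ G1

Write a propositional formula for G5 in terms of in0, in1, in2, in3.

G1 = in1 \/ in2
G2 = ~(G1 /\ in2) = ~((in1 \/ in2) /\ in2)
G4 = G1 xor G2 = (in1 \/ in2) xor (~((in1 \/ in2) /\ in2))
G5 = in1 /\ G4 = in1 /\ ((in1 \/ in2) xor (~((in1 \/ in2) /\ in2)))

in1 /\ ((in1 \/ in2) xor (~((in1 \/ in2) /\ in2)))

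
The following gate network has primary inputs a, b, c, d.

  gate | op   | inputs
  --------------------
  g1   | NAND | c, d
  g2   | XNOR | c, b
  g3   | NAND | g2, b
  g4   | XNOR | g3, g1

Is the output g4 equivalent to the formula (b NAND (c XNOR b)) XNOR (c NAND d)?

Yes

g1 = c NAND d
g2 = c XNOR b
g3 = g2 NAND b = (c XNOR b) NAND b
g4 = g3 XNOR g1 = ((c XNOR b) NAND b) XNOR (c NAND d)
At a=0, b=0, c=1, d=1: circuit gives 0, formula gives 0.
At a=0, b=0, c=0, d=0: circuit gives 1, formula gives 1.
Agrees on all 16 inputs.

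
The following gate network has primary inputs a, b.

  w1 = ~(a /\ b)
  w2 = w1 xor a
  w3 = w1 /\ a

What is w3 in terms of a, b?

w1 = ~(a /\ b)
w3 = w1 /\ a = (~(a /\ b)) /\ a

(~(a /\ b)) /\ a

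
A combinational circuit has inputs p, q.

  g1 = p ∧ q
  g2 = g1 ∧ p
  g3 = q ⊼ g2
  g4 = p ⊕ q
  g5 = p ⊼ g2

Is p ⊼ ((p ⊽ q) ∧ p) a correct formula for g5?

No

g1 = p ∧ q
g2 = g1 ∧ p = (p ∧ q) ∧ p
g5 = p ⊼ g2 = p ⊼ ((p ∧ q) ∧ p)
At p=1, q=1: circuit gives 0, formula gives 1.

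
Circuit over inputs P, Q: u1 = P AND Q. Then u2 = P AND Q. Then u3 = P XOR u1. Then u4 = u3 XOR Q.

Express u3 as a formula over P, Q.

P XOR (P AND Q)

u1 = P AND Q
u3 = P XOR u1 = P XOR (P AND Q)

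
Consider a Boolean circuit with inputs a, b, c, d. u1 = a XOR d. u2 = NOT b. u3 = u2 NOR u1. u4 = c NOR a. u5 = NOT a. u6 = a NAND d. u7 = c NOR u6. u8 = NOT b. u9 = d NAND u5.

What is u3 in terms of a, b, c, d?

NOT b NOR (a XOR d)

u1 = a XOR d
u2 = NOT b
u3 = u2 NOR u1 = NOT b NOR (a XOR d)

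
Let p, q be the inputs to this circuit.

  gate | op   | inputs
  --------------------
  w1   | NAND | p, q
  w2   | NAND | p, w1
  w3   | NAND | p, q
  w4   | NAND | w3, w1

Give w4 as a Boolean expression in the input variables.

(p NAND q) NAND (p NAND q)

w1 = p NAND q
w3 = p NAND q
w4 = w3 NAND w1 = (p NAND q) NAND (p NAND q)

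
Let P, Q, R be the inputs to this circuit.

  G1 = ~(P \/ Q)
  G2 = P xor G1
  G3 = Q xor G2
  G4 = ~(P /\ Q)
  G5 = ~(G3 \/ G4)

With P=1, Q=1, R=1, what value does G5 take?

1

G1 = ~(1 \/ 1) = 0
G2 = 1 xor 0 = 1
G3 = 1 xor 1 = 0
G4 = ~(1 /\ 1) = 0
G5 = ~(0 \/ 0) = 1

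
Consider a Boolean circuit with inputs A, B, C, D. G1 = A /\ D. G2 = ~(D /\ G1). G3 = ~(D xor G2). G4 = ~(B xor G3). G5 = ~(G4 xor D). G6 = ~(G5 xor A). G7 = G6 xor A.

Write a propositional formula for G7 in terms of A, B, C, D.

(~((~((~(B xor (~(D xor (~(D /\ (A /\ D))))))) xor D)) xor A)) xor A

G1 = A /\ D
G2 = ~(D /\ G1) = ~(D /\ (A /\ D))
G3 = ~(D xor G2) = ~(D xor (~(D /\ (A /\ D))))
G4 = ~(B xor G3) = ~(B xor (~(D xor (~(D /\ (A /\ D))))))
G5 = ~(G4 xor D) = ~((~(B xor (~(D xor (~(D /\ (A /\ D))))))) xor D)
G6 = ~(G5 xor A) = ~((~((~(B xor (~(D xor (~(D /\ (A /\ D))))))) xor D)) xor A)
G7 = G6 xor A = (~((~((~(B xor (~(D xor (~(D /\ (A /\ D))))))) xor D)) xor A)) xor A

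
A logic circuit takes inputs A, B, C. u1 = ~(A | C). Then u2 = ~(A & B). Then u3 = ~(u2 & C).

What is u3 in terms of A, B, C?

~((~(A & B)) & C)

u2 = ~(A & B)
u3 = ~(u2 & C) = ~((~(A & B)) & C)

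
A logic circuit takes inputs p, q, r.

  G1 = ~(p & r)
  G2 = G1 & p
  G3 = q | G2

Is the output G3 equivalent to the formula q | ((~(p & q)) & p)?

No

G1 = ~(p & r)
G2 = G1 & p = (~(p & r)) & p
G3 = q | G2 = q | ((~(p & r)) & p)
At p=1, q=0, r=1: circuit gives 0, formula gives 1.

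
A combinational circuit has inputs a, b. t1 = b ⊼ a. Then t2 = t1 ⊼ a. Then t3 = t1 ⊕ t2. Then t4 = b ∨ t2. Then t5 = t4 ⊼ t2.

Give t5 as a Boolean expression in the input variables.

t1 = b ⊼ a
t2 = t1 ⊼ a = (b ⊼ a) ⊼ a
t4 = b ∨ t2 = b ∨ ((b ⊼ a) ⊼ a)
t5 = t4 ⊼ t2 = (b ∨ ((b ⊼ a) ⊼ a)) ⊼ ((b ⊼ a) ⊼ a)

(b ∨ ((b ⊼ a) ⊼ a)) ⊼ ((b ⊼ a) ⊼ a)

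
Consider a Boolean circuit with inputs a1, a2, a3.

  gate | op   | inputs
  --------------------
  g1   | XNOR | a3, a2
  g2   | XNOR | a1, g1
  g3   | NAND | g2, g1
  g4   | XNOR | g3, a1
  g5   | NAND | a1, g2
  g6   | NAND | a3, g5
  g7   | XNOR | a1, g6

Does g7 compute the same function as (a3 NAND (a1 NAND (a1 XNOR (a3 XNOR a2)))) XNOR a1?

Yes

g1 = a3 XNOR a2
g2 = a1 XNOR g1 = a1 XNOR (a3 XNOR a2)
g5 = a1 NAND g2 = a1 NAND (a1 XNOR (a3 XNOR a2))
g6 = a3 NAND g5 = a3 NAND (a1 NAND (a1 XNOR (a3 XNOR a2)))
g7 = a1 XNOR g6 = a1 XNOR (a3 NAND (a1 NAND (a1 XNOR (a3 XNOR a2))))
At a1=0, a2=0, a3=0: circuit gives 0, formula gives 0.
At a1=0, a2=0, a3=1: circuit gives 1, formula gives 1.
Agrees on all 8 inputs.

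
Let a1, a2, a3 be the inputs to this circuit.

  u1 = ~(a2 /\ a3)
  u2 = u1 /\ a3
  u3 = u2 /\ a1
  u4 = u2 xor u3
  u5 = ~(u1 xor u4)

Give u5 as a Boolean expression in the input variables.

u1 = ~(a2 /\ a3)
u2 = u1 /\ a3 = (~(a2 /\ a3)) /\ a3
u3 = u2 /\ a1 = ((~(a2 /\ a3)) /\ a3) /\ a1
u4 = u2 xor u3 = ((~(a2 /\ a3)) /\ a3) xor (((~(a2 /\ a3)) /\ a3) /\ a1)
u5 = ~(u1 xor u4) = ~((~(a2 /\ a3)) xor (((~(a2 /\ a3)) /\ a3) xor (((~(a2 /\ a3)) /\ a3) /\ a1)))

~((~(a2 /\ a3)) xor (((~(a2 /\ a3)) /\ a3) xor (((~(a2 /\ a3)) /\ a3) /\ a1)))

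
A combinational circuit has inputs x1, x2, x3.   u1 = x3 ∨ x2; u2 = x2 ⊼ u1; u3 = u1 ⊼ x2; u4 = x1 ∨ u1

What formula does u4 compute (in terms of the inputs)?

u1 = x3 ∨ x2
u4 = x1 ∨ u1 = x1 ∨ (x3 ∨ x2)

x1 ∨ (x3 ∨ x2)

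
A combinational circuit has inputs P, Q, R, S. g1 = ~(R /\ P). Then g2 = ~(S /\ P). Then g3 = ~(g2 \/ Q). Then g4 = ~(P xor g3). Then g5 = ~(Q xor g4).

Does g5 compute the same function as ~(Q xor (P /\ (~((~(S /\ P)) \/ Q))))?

No

g2 = ~(S /\ P)
g3 = ~(g2 \/ Q) = ~((~(S /\ P)) \/ Q)
g4 = ~(P xor g3) = ~(P xor (~((~(S /\ P)) \/ Q)))
g5 = ~(Q xor g4) = ~(Q xor (~(P xor (~((~(S /\ P)) \/ Q)))))
At P=0, Q=0, R=0, S=0: circuit gives 0, formula gives 1.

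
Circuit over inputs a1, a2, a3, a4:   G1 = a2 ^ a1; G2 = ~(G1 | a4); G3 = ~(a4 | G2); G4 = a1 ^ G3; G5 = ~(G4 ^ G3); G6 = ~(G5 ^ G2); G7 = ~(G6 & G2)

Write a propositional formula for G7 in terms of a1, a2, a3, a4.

G1 = a2 ^ a1
G2 = ~(G1 | a4) = ~((a2 ^ a1) | a4)
G3 = ~(a4 | G2) = ~(a4 | (~((a2 ^ a1) | a4)))
G4 = a1 ^ G3 = a1 ^ (~(a4 | (~((a2 ^ a1) | a4))))
G5 = ~(G4 ^ G3) = ~((a1 ^ (~(a4 | (~((a2 ^ a1) | a4))))) ^ (~(a4 | (~((a2 ^ a1) | a4)))))
G6 = ~(G5 ^ G2) = ~((~((a1 ^ (~(a4 | (~((a2 ^ a1) | a4))))) ^ (~(a4 | (~((a2 ^ a1) | a4)))))) ^ (~((a2 ^ a1) | a4)))
G7 = ~(G6 & G2) = ~((~((~((a1 ^ (~(a4 | (~((a2 ^ a1) | a4))))) ^ (~(a4 | (~((a2 ^ a1) | a4)))))) ^ (~((a2 ^ a1) | a4)))) & (~((a2 ^ a1) | a4)))

~((~((~((a1 ^ (~(a4 | (~((a2 ^ a1) | a4))))) ^ (~(a4 | (~((a2 ^ a1) | a4)))))) ^ (~((a2 ^ a1) | a4)))) & (~((a2 ^ a1) | a4)))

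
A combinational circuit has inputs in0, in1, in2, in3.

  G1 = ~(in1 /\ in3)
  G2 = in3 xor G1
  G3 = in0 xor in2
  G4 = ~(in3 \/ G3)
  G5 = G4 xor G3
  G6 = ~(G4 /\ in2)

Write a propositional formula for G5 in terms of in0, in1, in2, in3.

(~(in3 \/ (in0 xor in2))) xor (in0 xor in2)

G3 = in0 xor in2
G4 = ~(in3 \/ G3) = ~(in3 \/ (in0 xor in2))
G5 = G4 xor G3 = (~(in3 \/ (in0 xor in2))) xor (in0 xor in2)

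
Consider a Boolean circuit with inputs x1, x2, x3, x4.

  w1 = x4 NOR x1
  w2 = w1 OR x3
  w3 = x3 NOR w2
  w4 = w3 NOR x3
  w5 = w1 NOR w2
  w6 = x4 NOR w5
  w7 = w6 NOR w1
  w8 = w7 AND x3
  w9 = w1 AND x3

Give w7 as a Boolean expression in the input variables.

(x4 NOR ((x4 NOR x1) NOR ((x4 NOR x1) OR x3))) NOR (x4 NOR x1)

w1 = x4 NOR x1
w2 = w1 OR x3 = (x4 NOR x1) OR x3
w5 = w1 NOR w2 = (x4 NOR x1) NOR ((x4 NOR x1) OR x3)
w6 = x4 NOR w5 = x4 NOR ((x4 NOR x1) NOR ((x4 NOR x1) OR x3))
w7 = w6 NOR w1 = (x4 NOR ((x4 NOR x1) NOR ((x4 NOR x1) OR x3))) NOR (x4 NOR x1)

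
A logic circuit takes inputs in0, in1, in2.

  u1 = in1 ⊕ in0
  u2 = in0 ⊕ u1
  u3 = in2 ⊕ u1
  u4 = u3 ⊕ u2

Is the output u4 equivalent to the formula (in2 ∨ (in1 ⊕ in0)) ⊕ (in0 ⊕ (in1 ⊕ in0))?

No

u1 = in1 ⊕ in0
u2 = in0 ⊕ u1 = in0 ⊕ (in1 ⊕ in0)
u3 = in2 ⊕ u1 = in2 ⊕ (in1 ⊕ in0)
u4 = u3 ⊕ u2 = (in2 ⊕ (in1 ⊕ in0)) ⊕ (in0 ⊕ (in1 ⊕ in0))
At in0=0, in1=1, in2=1: circuit gives 1, formula gives 0.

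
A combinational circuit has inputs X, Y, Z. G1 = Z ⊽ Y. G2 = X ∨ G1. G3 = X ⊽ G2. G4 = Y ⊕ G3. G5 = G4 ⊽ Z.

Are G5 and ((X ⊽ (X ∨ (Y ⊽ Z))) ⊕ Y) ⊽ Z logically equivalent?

Yes

G1 = Z ⊽ Y
G2 = X ∨ G1 = X ∨ (Z ⊽ Y)
G3 = X ⊽ G2 = X ⊽ (X ∨ (Z ⊽ Y))
G4 = Y ⊕ G3 = Y ⊕ (X ⊽ (X ∨ (Z ⊽ Y)))
G5 = G4 ⊽ Z = (Y ⊕ (X ⊽ (X ∨ (Z ⊽ Y)))) ⊽ Z
At X=0, Y=0, Z=1: circuit gives 0, formula gives 0.
At X=0, Y=0, Z=0: circuit gives 1, formula gives 1.
Agrees on all 8 inputs.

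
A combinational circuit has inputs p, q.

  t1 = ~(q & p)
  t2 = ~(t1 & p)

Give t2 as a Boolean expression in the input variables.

t1 = ~(q & p)
t2 = ~(t1 & p) = ~((~(q & p)) & p)

~((~(q & p)) & p)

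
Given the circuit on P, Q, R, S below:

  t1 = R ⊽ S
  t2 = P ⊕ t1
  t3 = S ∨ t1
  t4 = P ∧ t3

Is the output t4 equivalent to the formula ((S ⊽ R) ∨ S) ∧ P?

t1 = R ⊽ S
t3 = S ∨ t1 = S ∨ (R ⊽ S)
t4 = P ∧ t3 = P ∧ (S ∨ (R ⊽ S))
At P=0, Q=0, R=0, S=0: circuit gives 0, formula gives 0.
At P=1, Q=0, R=0, S=0: circuit gives 1, formula gives 1.
Agrees on all 16 inputs.

Yes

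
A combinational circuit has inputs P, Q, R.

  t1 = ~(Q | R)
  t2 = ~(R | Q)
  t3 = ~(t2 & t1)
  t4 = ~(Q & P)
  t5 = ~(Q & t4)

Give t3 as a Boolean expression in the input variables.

t1 = ~(Q | R)
t2 = ~(R | Q)
t3 = ~(t2 & t1) = ~((~(R | Q)) & (~(Q | R)))

~((~(R | Q)) & (~(Q | R)))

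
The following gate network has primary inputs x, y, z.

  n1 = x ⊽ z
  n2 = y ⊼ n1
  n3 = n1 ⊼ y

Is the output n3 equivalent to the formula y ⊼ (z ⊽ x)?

n1 = x ⊽ z
n3 = n1 ⊼ y = (x ⊽ z) ⊼ y
At x=0, y=1, z=0: circuit gives 0, formula gives 0.
At x=0, y=0, z=0: circuit gives 1, formula gives 1.
Agrees on all 8 inputs.

Yes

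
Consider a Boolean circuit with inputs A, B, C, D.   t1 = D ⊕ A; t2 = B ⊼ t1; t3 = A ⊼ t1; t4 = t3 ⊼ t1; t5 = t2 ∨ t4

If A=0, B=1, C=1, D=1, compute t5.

t1 = 1 ⊕ 0 = 1
t2 = 1 ⊼ 1 = 0
t3 = 0 ⊼ 1 = 1
t4 = 1 ⊼ 1 = 0
t5 = 0 ∨ 0 = 0

0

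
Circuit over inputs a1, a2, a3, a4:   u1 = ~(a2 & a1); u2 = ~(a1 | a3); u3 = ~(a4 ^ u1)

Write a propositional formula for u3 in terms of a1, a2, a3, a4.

u1 = ~(a2 & a1)
u3 = ~(a4 ^ u1) = ~(a4 ^ (~(a2 & a1)))

~(a4 ^ (~(a2 & a1)))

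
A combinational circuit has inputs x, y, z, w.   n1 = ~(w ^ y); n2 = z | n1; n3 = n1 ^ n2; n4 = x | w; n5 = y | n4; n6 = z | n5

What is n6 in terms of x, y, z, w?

n4 = x | w
n5 = y | n4 = y | (x | w)
n6 = z | n5 = z | (y | (x | w))

z | (y | (x | w))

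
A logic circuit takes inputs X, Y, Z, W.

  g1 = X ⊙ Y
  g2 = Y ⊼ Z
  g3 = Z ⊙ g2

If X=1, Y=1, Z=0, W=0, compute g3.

0

g2 = 1 ⊼ 0 = 1
g3 = 0 ⊙ 1 = 0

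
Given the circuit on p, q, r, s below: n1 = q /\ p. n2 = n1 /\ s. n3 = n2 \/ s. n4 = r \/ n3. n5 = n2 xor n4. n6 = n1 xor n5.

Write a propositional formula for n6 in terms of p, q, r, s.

(q /\ p) xor (((q /\ p) /\ s) xor (r \/ (((q /\ p) /\ s) \/ s)))

n1 = q /\ p
n2 = n1 /\ s = (q /\ p) /\ s
n3 = n2 \/ s = ((q /\ p) /\ s) \/ s
n4 = r \/ n3 = r \/ (((q /\ p) /\ s) \/ s)
n5 = n2 xor n4 = ((q /\ p) /\ s) xor (r \/ (((q /\ p) /\ s) \/ s))
n6 = n1 xor n5 = (q /\ p) xor (((q /\ p) /\ s) xor (r \/ (((q /\ p) /\ s) \/ s)))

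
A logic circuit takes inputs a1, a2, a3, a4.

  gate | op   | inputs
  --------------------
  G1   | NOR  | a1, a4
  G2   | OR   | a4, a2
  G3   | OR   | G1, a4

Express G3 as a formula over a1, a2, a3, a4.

G1 = a1 NOR a4
G3 = G1 OR a4 = (a1 NOR a4) OR a4

(a1 NOR a4) OR a4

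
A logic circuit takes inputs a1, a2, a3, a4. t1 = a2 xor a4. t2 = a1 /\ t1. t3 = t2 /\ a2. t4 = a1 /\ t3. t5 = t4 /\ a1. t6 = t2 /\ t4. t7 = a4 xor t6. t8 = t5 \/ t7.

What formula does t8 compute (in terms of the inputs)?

t1 = a2 xor a4
t2 = a1 /\ t1 = a1 /\ (a2 xor a4)
t3 = t2 /\ a2 = (a1 /\ (a2 xor a4)) /\ a2
t4 = a1 /\ t3 = a1 /\ ((a1 /\ (a2 xor a4)) /\ a2)
t5 = t4 /\ a1 = (a1 /\ ((a1 /\ (a2 xor a4)) /\ a2)) /\ a1
t6 = t2 /\ t4 = (a1 /\ (a2 xor a4)) /\ (a1 /\ ((a1 /\ (a2 xor a4)) /\ a2))
t7 = a4 xor t6 = a4 xor ((a1 /\ (a2 xor a4)) /\ (a1 /\ ((a1 /\ (a2 xor a4)) /\ a2)))
t8 = t5 \/ t7 = ((a1 /\ ((a1 /\ (a2 xor a4)) /\ a2)) /\ a1) \/ (a4 xor ((a1 /\ (a2 xor a4)) /\ (a1 /\ ((a1 /\ (a2 xor a4)) /\ a2))))

((a1 /\ ((a1 /\ (a2 xor a4)) /\ a2)) /\ a1) \/ (a4 xor ((a1 /\ (a2 xor a4)) /\ (a1 /\ ((a1 /\ (a2 xor a4)) /\ a2))))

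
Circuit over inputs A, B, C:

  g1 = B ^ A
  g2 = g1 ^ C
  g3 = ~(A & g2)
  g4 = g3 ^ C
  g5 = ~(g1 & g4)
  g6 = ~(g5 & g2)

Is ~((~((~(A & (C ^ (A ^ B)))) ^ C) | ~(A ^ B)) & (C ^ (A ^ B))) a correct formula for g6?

g1 = B ^ A
g2 = g1 ^ C = (B ^ A) ^ C
g3 = ~(A & g2) = ~(A & ((B ^ A) ^ C))
g4 = g3 ^ C = (~(A & ((B ^ A) ^ C))) ^ C
g5 = ~(g1 & g4) = ~((B ^ A) & ((~(A & ((B ^ A) ^ C))) ^ C))
g6 = ~(g5 & g2) = ~((~((B ^ A) & ((~(A & ((B ^ A) ^ C))) ^ C))) & ((B ^ A) ^ C))
At A=0, B=0, C=1: circuit gives 0, formula gives 0.
At A=0, B=0, C=0: circuit gives 1, formula gives 1.
Agrees on all 8 inputs.

Yes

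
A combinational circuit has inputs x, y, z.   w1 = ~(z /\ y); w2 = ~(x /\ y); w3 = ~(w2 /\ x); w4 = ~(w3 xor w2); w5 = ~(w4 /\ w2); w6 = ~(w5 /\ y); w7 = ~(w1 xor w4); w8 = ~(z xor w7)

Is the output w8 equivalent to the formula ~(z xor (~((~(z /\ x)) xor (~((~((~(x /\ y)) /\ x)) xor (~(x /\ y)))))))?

w1 = ~(z /\ y)
w2 = ~(x /\ y)
w3 = ~(w2 /\ x) = ~((~(x /\ y)) /\ x)
w4 = ~(w3 xor w2) = ~((~((~(x /\ y)) /\ x)) xor (~(x /\ y)))
w7 = ~(w1 xor w4) = ~((~(z /\ y)) xor (~((~((~(x /\ y)) /\ x)) xor (~(x /\ y)))))
w8 = ~(z xor w7) = ~(z xor (~((~(z /\ y)) xor (~((~((~(x /\ y)) /\ x)) xor (~(x /\ y)))))))
At x=0, y=1, z=1: circuit gives 0, formula gives 1.

No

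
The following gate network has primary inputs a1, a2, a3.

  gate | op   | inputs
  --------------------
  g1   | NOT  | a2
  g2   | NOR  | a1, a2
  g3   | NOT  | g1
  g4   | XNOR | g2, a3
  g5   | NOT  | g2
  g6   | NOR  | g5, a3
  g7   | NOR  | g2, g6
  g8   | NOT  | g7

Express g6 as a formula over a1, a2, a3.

g2 = a1 NOR a2
g5 = NOT g2 = NOT (a1 NOR a2)
g6 = g5 NOR a3 = NOT (a1 NOR a2) NOR a3

NOT (a1 NOR a2) NOR a3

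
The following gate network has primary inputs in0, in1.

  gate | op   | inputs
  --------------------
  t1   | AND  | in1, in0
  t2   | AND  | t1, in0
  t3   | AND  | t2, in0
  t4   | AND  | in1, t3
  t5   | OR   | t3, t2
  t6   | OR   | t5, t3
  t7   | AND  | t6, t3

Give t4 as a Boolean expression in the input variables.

in1 AND (((in1 AND in0) AND in0) AND in0)

t1 = in1 AND in0
t2 = t1 AND in0 = (in1 AND in0) AND in0
t3 = t2 AND in0 = ((in1 AND in0) AND in0) AND in0
t4 = in1 AND t3 = in1 AND (((in1 AND in0) AND in0) AND in0)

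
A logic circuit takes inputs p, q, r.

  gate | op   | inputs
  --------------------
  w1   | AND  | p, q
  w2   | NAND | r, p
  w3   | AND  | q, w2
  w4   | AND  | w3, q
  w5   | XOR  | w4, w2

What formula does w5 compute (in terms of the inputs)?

w2 = r NAND p
w3 = q AND w2 = q AND (r NAND p)
w4 = w3 AND q = (q AND (r NAND p)) AND q
w5 = w4 XOR w2 = ((q AND (r NAND p)) AND q) XOR (r NAND p)

((q AND (r NAND p)) AND q) XOR (r NAND p)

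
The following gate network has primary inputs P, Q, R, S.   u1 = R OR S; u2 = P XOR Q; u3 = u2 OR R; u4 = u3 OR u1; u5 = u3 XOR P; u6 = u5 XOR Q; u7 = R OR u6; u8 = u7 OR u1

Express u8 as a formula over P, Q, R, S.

(R OR ((((P XOR Q) OR R) XOR P) XOR Q)) OR (R OR S)

u1 = R OR S
u2 = P XOR Q
u3 = u2 OR R = (P XOR Q) OR R
u5 = u3 XOR P = ((P XOR Q) OR R) XOR P
u6 = u5 XOR Q = (((P XOR Q) OR R) XOR P) XOR Q
u7 = R OR u6 = R OR ((((P XOR Q) OR R) XOR P) XOR Q)
u8 = u7 OR u1 = (R OR ((((P XOR Q) OR R) XOR P) XOR Q)) OR (R OR S)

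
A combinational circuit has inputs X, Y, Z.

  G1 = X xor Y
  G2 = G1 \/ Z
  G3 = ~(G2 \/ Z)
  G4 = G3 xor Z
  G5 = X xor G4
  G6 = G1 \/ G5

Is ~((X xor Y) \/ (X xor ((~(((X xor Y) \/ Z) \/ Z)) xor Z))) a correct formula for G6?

No

G1 = X xor Y
G2 = G1 \/ Z = (X xor Y) \/ Z
G3 = ~(G2 \/ Z) = ~(((X xor Y) \/ Z) \/ Z)
G4 = G3 xor Z = (~(((X xor Y) \/ Z) \/ Z)) xor Z
G5 = X xor G4 = X xor ((~(((X xor Y) \/ Z) \/ Z)) xor Z)
G6 = G1 \/ G5 = (X xor Y) \/ (X xor ((~(((X xor Y) \/ Z) \/ Z)) xor Z))
At X=0, Y=0, Z=0: circuit gives 1, formula gives 0.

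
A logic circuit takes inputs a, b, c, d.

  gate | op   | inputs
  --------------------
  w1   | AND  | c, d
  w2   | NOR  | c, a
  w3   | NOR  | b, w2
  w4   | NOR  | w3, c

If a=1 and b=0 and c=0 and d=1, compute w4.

0

w2 = 0 NOR 1 = 0
w3 = 0 NOR 0 = 1
w4 = 1 NOR 0 = 0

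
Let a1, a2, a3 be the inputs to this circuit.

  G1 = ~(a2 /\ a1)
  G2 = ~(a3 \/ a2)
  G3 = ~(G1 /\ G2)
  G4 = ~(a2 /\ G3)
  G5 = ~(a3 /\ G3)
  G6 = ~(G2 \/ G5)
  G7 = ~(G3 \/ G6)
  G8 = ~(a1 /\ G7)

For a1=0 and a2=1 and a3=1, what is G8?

1

G1 = ~(1 /\ 0) = 1
G2 = ~(1 \/ 1) = 0
G3 = ~(1 /\ 0) = 1
G5 = ~(1 /\ 1) = 0
G6 = ~(0 \/ 0) = 1
G7 = ~(1 \/ 1) = 0
G8 = ~(0 /\ 0) = 1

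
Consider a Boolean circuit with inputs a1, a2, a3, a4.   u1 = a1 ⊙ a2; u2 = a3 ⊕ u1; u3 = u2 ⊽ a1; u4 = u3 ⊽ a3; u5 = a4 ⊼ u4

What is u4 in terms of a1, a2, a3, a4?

u1 = a1 ⊙ a2
u2 = a3 ⊕ u1 = a3 ⊕ (a1 ⊙ a2)
u3 = u2 ⊽ a1 = (a3 ⊕ (a1 ⊙ a2)) ⊽ a1
u4 = u3 ⊽ a3 = ((a3 ⊕ (a1 ⊙ a2)) ⊽ a1) ⊽ a3

((a3 ⊕ (a1 ⊙ a2)) ⊽ a1) ⊽ a3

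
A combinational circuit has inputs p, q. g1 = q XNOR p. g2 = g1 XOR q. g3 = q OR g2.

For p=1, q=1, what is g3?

g1 = 1 XNOR 1 = 1
g2 = 1 XOR 1 = 0
g3 = 1 OR 0 = 1

1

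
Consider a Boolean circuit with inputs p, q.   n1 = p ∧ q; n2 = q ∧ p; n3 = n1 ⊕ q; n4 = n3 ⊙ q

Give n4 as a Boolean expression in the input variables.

((p ∧ q) ⊕ q) ⊙ q

n1 = p ∧ q
n3 = n1 ⊕ q = (p ∧ q) ⊕ q
n4 = n3 ⊙ q = ((p ∧ q) ⊕ q) ⊙ q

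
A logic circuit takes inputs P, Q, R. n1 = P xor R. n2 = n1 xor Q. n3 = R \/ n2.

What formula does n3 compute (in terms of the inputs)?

n1 = P xor R
n2 = n1 xor Q = (P xor R) xor Q
n3 = R \/ n2 = R \/ ((P xor R) xor Q)

R \/ ((P xor R) xor Q)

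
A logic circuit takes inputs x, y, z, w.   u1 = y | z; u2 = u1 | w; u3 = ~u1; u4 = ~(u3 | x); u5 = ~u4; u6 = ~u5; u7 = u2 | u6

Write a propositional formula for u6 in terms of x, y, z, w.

~~(~(~(y | z) | x))

u1 = y | z
u3 = ~u1 = ~(y | z)
u4 = ~(u3 | x) = ~(~(y | z) | x)
u5 = ~u4 = ~(~(~(y | z) | x))
u6 = ~u5 = ~~(~(~(y | z) | x))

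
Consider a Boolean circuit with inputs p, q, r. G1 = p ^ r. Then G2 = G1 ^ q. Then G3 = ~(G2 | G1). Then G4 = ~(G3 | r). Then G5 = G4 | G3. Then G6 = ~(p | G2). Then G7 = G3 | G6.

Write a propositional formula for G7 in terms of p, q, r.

(~(((p ^ r) ^ q) | (p ^ r))) | (~(p | ((p ^ r) ^ q)))

G1 = p ^ r
G2 = G1 ^ q = (p ^ r) ^ q
G3 = ~(G2 | G1) = ~(((p ^ r) ^ q) | (p ^ r))
G6 = ~(p | G2) = ~(p | ((p ^ r) ^ q))
G7 = G3 | G6 = (~(((p ^ r) ^ q) | (p ^ r))) | (~(p | ((p ^ r) ^ q)))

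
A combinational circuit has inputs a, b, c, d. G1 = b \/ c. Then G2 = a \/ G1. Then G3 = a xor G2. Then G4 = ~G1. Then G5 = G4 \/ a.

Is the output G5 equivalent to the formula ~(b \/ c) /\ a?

G1 = b \/ c
G4 = ~G1 = ~(b \/ c)
G5 = G4 \/ a = ~(b \/ c) \/ a
At a=0, b=0, c=0, d=0: circuit gives 1, formula gives 0.

No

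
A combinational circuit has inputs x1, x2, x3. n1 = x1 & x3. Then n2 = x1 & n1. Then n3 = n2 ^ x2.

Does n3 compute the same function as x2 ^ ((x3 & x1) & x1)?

n1 = x1 & x3
n2 = x1 & n1 = x1 & (x1 & x3)
n3 = n2 ^ x2 = (x1 & (x1 & x3)) ^ x2
At x1=0, x2=0, x3=0: circuit gives 0, formula gives 0.
At x1=0, x2=1, x3=0: circuit gives 1, formula gives 1.
Agrees on all 8 inputs.

Yes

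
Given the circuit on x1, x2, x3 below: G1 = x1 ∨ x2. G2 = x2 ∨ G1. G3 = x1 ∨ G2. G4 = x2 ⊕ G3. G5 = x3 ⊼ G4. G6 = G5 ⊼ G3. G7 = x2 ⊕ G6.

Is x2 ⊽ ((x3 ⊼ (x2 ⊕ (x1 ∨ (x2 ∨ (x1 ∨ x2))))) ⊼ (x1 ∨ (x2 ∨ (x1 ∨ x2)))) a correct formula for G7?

G1 = x1 ∨ x2
G2 = x2 ∨ G1 = x2 ∨ (x1 ∨ x2)
G3 = x1 ∨ G2 = x1 ∨ (x2 ∨ (x1 ∨ x2))
G4 = x2 ⊕ G3 = x2 ⊕ (x1 ∨ (x2 ∨ (x1 ∨ x2)))
G5 = x3 ⊼ G4 = x3 ⊼ (x2 ⊕ (x1 ∨ (x2 ∨ (x1 ∨ x2))))
G6 = G5 ⊼ G3 = (x3 ⊼ (x2 ⊕ (x1 ∨ (x2 ∨ (x1 ∨ x2))))) ⊼ (x1 ∨ (x2 ∨ (x1 ∨ x2)))
G7 = x2 ⊕ G6 = x2 ⊕ ((x3 ⊼ (x2 ⊕ (x1 ∨ (x2 ∨ (x1 ∨ x2))))) ⊼ (x1 ∨ (x2 ∨ (x1 ∨ x2))))
At x1=0, x2=0, x3=0: circuit gives 1, formula gives 0.

No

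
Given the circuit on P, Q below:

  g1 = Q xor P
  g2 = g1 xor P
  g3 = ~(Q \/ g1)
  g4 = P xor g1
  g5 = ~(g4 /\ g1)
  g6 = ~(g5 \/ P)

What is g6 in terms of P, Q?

g1 = Q xor P
g4 = P xor g1 = P xor (Q xor P)
g5 = ~(g4 /\ g1) = ~((P xor (Q xor P)) /\ (Q xor P))
g6 = ~(g5 \/ P) = ~((~((P xor (Q xor P)) /\ (Q xor P))) \/ P)

~((~((P xor (Q xor P)) /\ (Q xor P))) \/ P)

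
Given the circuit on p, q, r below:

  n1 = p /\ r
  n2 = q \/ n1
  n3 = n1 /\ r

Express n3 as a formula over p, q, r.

n1 = p /\ r
n3 = n1 /\ r = (p /\ r) /\ r

(p /\ r) /\ r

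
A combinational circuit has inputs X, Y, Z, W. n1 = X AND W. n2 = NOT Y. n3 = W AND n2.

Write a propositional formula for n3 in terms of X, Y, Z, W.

n2 = NOT Y
n3 = W AND n2 = W AND NOT Y

W AND NOT Y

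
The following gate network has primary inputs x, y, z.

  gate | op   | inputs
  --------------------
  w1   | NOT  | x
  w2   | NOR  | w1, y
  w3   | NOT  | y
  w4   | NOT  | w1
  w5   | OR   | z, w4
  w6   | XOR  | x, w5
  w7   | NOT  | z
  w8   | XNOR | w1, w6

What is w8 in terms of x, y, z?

NOT x XNOR (x XOR (z OR NOT NOT x))

w1 = NOT x
w4 = NOT w1 = NOT NOT x
w5 = z OR w4 = z OR NOT NOT x
w6 = x XOR w5 = x XOR (z OR NOT NOT x)
w8 = w1 XNOR w6 = NOT x XNOR (x XOR (z OR NOT NOT x))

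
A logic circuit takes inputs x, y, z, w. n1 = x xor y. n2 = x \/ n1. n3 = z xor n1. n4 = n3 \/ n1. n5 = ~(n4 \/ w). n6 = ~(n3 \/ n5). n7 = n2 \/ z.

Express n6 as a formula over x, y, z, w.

~((z xor (x xor y)) \/ (~(((z xor (x xor y)) \/ (x xor y)) \/ w)))

n1 = x xor y
n3 = z xor n1 = z xor (x xor y)
n4 = n3 \/ n1 = (z xor (x xor y)) \/ (x xor y)
n5 = ~(n4 \/ w) = ~(((z xor (x xor y)) \/ (x xor y)) \/ w)
n6 = ~(n3 \/ n5) = ~((z xor (x xor y)) \/ (~(((z xor (x xor y)) \/ (x xor y)) \/ w)))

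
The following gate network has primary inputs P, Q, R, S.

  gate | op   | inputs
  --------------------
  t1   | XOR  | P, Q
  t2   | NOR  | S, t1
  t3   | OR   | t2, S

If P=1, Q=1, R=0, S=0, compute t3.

t1 = 1 XOR 1 = 0
t2 = 0 NOR 0 = 1
t3 = 1 OR 0 = 1

1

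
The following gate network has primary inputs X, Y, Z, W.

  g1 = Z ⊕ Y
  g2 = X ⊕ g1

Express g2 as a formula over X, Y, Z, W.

X ⊕ (Z ⊕ Y)

g1 = Z ⊕ Y
g2 = X ⊕ g1 = X ⊕ (Z ⊕ Y)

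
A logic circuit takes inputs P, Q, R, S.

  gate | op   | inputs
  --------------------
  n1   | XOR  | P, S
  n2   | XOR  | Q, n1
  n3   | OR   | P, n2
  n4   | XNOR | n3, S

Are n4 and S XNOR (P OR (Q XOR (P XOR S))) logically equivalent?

n1 = P XOR S
n2 = Q XOR n1 = Q XOR (P XOR S)
n3 = P OR n2 = P OR (Q XOR (P XOR S))
n4 = n3 XNOR S = (P OR (Q XOR (P XOR S))) XNOR S
At P=0, Q=1, R=0, S=0: circuit gives 0, formula gives 0.
At P=0, Q=0, R=0, S=0: circuit gives 1, formula gives 1.
Agrees on all 16 inputs.

Yes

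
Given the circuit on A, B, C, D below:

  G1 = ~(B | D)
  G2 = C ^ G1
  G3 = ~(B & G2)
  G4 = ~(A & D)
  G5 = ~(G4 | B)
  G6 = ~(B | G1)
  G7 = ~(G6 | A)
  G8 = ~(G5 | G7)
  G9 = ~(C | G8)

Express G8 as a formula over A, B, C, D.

~((~((~(A & D)) | B)) | (~((~(B | (~(B | D)))) | A)))

G1 = ~(B | D)
G4 = ~(A & D)
G5 = ~(G4 | B) = ~((~(A & D)) | B)
G6 = ~(B | G1) = ~(B | (~(B | D)))
G7 = ~(G6 | A) = ~((~(B | (~(B | D)))) | A)
G8 = ~(G5 | G7) = ~((~((~(A & D)) | B)) | (~((~(B | (~(B | D)))) | A)))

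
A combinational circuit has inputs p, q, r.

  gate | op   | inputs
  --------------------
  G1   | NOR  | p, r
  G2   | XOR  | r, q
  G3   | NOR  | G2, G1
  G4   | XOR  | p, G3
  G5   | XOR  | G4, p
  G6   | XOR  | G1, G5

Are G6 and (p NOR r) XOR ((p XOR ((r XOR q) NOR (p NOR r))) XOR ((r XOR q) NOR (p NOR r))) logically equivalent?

G1 = p NOR r
G2 = r XOR q
G3 = G2 NOR G1 = (r XOR q) NOR (p NOR r)
G4 = p XOR G3 = p XOR ((r XOR q) NOR (p NOR r))
G5 = G4 XOR p = (p XOR ((r XOR q) NOR (p NOR r))) XOR p
G6 = G1 XOR G5 = (p NOR r) XOR ((p XOR ((r XOR q) NOR (p NOR r))) XOR p)
At p=0, q=1, r=1: circuit gives 1, formula gives 0.

No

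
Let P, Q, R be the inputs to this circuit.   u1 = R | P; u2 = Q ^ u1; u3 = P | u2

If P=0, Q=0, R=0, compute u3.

0

u1 = 0 | 0 = 0
u2 = 0 ^ 0 = 0
u3 = 0 | 0 = 0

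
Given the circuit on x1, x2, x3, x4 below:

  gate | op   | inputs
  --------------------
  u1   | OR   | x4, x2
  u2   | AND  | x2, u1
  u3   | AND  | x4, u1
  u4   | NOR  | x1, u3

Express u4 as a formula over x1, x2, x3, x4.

x1 NOR (x4 AND (x4 OR x2))

u1 = x4 OR x2
u3 = x4 AND u1 = x4 AND (x4 OR x2)
u4 = x1 NOR u3 = x1 NOR (x4 AND (x4 OR x2))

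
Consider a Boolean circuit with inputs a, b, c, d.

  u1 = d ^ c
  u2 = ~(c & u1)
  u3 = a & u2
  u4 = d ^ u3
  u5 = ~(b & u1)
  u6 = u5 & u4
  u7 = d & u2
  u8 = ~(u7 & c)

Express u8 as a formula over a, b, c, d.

~((d & (~(c & (d ^ c)))) & c)

u1 = d ^ c
u2 = ~(c & u1) = ~(c & (d ^ c))
u7 = d & u2 = d & (~(c & (d ^ c)))
u8 = ~(u7 & c) = ~((d & (~(c & (d ^ c)))) & c)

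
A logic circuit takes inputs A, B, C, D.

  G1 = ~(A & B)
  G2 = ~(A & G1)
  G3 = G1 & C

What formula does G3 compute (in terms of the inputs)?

(~(A & B)) & C

G1 = ~(A & B)
G3 = G1 & C = (~(A & B)) & C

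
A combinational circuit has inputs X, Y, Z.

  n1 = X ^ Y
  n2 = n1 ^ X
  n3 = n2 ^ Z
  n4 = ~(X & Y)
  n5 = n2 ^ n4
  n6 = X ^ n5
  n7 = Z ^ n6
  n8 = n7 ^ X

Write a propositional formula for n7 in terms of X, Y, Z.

Z ^ (X ^ (((X ^ Y) ^ X) ^ (~(X & Y))))

n1 = X ^ Y
n2 = n1 ^ X = (X ^ Y) ^ X
n4 = ~(X & Y)
n5 = n2 ^ n4 = ((X ^ Y) ^ X) ^ (~(X & Y))
n6 = X ^ n5 = X ^ (((X ^ Y) ^ X) ^ (~(X & Y)))
n7 = Z ^ n6 = Z ^ (X ^ (((X ^ Y) ^ X) ^ (~(X & Y))))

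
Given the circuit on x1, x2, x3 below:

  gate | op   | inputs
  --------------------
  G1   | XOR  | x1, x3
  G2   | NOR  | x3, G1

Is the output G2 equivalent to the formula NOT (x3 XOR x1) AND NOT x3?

G1 = x1 XOR x3
G2 = x3 NOR G1 = x3 NOR (x1 XOR x3)
At x1=0, x2=0, x3=1: circuit gives 0, formula gives 0.
At x1=0, x2=0, x3=0: circuit gives 1, formula gives 1.
Agrees on all 8 inputs.

Yes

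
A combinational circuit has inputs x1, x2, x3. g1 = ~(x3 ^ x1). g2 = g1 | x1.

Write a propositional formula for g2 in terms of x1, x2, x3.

g1 = ~(x3 ^ x1)
g2 = g1 | x1 = (~(x3 ^ x1)) | x1

(~(x3 ^ x1)) | x1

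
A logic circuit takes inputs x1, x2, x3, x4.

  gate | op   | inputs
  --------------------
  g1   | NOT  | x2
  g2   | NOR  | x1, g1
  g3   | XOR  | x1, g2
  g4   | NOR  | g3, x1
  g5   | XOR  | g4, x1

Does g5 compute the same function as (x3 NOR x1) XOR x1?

g1 = NOT x2
g2 = x1 NOR g1 = x1 NOR NOT x2
g3 = x1 XOR g2 = x1 XOR (x1 NOR NOT x2)
g4 = g3 NOR x1 = (x1 XOR (x1 NOR NOT x2)) NOR x1
g5 = g4 XOR x1 = ((x1 XOR (x1 NOR NOT x2)) NOR x1) XOR x1
At x1=0, x2=0, x3=1, x4=0: circuit gives 1, formula gives 0.

No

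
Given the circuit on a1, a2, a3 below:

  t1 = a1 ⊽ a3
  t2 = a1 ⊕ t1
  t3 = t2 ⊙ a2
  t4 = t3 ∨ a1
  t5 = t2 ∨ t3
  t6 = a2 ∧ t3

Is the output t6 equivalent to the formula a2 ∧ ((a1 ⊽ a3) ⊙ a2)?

No

t1 = a1 ⊽ a3
t2 = a1 ⊕ t1 = a1 ⊕ (a1 ⊽ a3)
t3 = t2 ⊙ a2 = (a1 ⊕ (a1 ⊽ a3)) ⊙ a2
t6 = a2 ∧ t3 = a2 ∧ ((a1 ⊕ (a1 ⊽ a3)) ⊙ a2)
At a1=1, a2=1, a3=0: circuit gives 1, formula gives 0.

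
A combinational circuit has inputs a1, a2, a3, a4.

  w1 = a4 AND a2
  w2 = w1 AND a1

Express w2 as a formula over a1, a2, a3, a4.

(a4 AND a2) AND a1

w1 = a4 AND a2
w2 = w1 AND a1 = (a4 AND a2) AND a1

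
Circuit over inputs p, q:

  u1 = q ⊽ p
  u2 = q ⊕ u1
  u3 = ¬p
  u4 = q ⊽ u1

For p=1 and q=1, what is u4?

0

u1 = 1 ⊽ 1 = 0
u4 = 1 ⊽ 0 = 0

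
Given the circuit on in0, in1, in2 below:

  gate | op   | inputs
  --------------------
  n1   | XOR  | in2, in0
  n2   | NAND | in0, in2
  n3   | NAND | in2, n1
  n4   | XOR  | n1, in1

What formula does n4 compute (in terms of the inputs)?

(in2 XOR in0) XOR in1

n1 = in2 XOR in0
n4 = n1 XOR in1 = (in2 XOR in0) XOR in1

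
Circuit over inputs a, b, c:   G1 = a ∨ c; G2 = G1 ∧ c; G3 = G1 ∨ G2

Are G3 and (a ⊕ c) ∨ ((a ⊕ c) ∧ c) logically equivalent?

No

G1 = a ∨ c
G2 = G1 ∧ c = (a ∨ c) ∧ c
G3 = G1 ∨ G2 = (a ∨ c) ∨ ((a ∨ c) ∧ c)
At a=1, b=0, c=1: circuit gives 1, formula gives 0.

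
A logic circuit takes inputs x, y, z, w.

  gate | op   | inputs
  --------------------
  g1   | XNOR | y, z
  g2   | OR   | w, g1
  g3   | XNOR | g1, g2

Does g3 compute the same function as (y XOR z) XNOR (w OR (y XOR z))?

g1 = y XNOR z
g2 = w OR g1 = w OR (y XNOR z)
g3 = g1 XNOR g2 = (y XNOR z) XNOR (w OR (y XNOR z))
At x=0, y=0, z=0, w=1: circuit gives 1, formula gives 0.

No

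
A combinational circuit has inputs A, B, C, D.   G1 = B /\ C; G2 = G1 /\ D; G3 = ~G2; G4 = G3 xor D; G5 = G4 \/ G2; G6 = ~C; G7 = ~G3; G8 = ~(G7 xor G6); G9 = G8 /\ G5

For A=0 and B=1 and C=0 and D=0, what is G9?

0

G1 = 1 /\ 0 = 0
G2 = 0 /\ 0 = 0
G3 = ~0 = 1
G4 = 1 xor 0 = 1
G5 = 1 \/ 0 = 1
G6 = ~0 = 1
G7 = ~1 = 0
G8 = ~(0 xor 1) = 0
G9 = 0 /\ 1 = 0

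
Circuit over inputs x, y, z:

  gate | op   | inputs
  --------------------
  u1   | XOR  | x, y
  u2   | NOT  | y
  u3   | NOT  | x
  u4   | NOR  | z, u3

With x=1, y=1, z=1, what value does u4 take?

u3 = NOT 1 = 0
u4 = 1 NOR 0 = 0

0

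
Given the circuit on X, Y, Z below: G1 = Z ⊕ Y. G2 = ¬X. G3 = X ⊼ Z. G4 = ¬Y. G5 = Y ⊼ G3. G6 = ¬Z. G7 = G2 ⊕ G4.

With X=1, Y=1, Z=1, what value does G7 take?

0

G2 = ¬1 = 0
G4 = ¬1 = 0
G7 = 0 ⊕ 0 = 0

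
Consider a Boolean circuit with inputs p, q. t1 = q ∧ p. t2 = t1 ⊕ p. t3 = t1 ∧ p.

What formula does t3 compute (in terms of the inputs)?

t1 = q ∧ p
t3 = t1 ∧ p = (q ∧ p) ∧ p

(q ∧ p) ∧ p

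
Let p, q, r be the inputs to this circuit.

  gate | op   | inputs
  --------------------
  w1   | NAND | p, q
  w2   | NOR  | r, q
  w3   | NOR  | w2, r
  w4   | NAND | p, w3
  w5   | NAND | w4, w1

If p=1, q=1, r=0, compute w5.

w1 = 1 NAND 1 = 0
w2 = 0 NOR 1 = 0
w3 = 0 NOR 0 = 1
w4 = 1 NAND 1 = 0
w5 = 0 NAND 0 = 1

1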